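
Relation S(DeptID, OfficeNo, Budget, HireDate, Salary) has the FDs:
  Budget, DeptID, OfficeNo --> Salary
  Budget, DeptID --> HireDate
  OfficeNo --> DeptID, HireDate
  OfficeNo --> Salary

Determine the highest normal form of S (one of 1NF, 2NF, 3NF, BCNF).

1NF

Candidate key: {Budget, OfficeNo}. Prime attributes: {Budget, OfficeNo}.
Budget, DeptID --> HireDate breaks BCNF: {Budget, DeptID}⁺ = {Budget, DeptID, HireDate}, so {Budget, DeptID} is not a superkey.
Because {HireDate} is non-prime and the left side of Budget, DeptID --> HireDate is not a superkey, the relation is not in 3NF.
The proper key subset {OfficeNo} of {Budget, OfficeNo} determines non-prime {DeptID, HireDate, Salary}, so the relation is not even in 2NF.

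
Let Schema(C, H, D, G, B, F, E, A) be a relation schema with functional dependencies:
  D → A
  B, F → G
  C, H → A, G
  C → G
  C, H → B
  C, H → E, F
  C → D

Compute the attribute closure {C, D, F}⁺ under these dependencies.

{A, C, D, F, G}

Start with {C, D, F}.
D → A applies; add {A} → now {A, C, D, F}.
C → G applies; add {G} → now {A, C, D, F, G}.
No further FD applies.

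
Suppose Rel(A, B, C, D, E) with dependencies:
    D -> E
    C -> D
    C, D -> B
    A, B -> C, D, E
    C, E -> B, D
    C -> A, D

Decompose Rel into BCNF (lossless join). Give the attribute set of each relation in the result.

{A, B, C, D}; {D, E}

Candidate keys of the original relation: {A, B}, {C}.
{A, B, C, D, E}: {D} determines {D, E} here but is not a superkey — split on D -> E, giving {D, E} and {A, B, C, D}.
{D, E} is in BCNF.
{A, B, C, D} is in BCNF.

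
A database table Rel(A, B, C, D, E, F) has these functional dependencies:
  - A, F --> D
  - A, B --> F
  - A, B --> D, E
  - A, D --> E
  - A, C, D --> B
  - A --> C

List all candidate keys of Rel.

{A, B}, {A, D}, {A, F}

Attributes never on any right-hand side: {A} — every candidate key must contain it.
Closure of {A, B} is {A, B, C, D, E, F}, the whole schema; {A, B} is a candidate key.
Closure of {A, D} is {A, B, C, D, E, F}, the whole schema; {A, D} is a candidate key.
Closure of {A, F} is {A, B, C, D, E, F}, the whole schema; {A, F} is a candidate key.
These are minimal and exhaustive — every other superkey contains one of them.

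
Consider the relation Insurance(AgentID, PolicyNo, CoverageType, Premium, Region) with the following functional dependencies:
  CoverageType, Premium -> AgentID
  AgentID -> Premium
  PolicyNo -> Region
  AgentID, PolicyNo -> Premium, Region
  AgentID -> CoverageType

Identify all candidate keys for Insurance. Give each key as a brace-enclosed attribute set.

{AgentID, PolicyNo}, {CoverageType, PolicyNo, Premium}

Attributes never on any right-hand side: {PolicyNo} — every candidate key must contain it.
{AgentID, PolicyNo}⁺ = {AgentID, CoverageType, PolicyNo, Premium, Region}, which is every attribute, so {AgentID, PolicyNo} is a candidate key.
{CoverageType, PolicyNo, Premium}⁺ = {AgentID, CoverageType, PolicyNo, Premium, Region}, which is every attribute, so {CoverageType, PolicyNo, Premium} is a candidate key.
Any other superkey properly contains one of these, so there are no further candidate keys.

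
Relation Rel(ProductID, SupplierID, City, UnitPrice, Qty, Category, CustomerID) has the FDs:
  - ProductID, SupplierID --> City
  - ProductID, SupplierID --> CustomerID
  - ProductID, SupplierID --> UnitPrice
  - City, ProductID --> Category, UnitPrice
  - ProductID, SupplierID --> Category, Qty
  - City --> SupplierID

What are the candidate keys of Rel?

Attributes never on any right-hand side: {ProductID} — every candidate key must contain it.
Closure of {City, ProductID} is {Category, City, CustomerID, ProductID, Qty, SupplierID, UnitPrice}, the whole schema; {City, ProductID} is a candidate key.
Closure of {ProductID, SupplierID} is {Category, City, CustomerID, ProductID, Qty, SupplierID, UnitPrice}, the whole schema; {ProductID, SupplierID} is a candidate key.
These are minimal and exhaustive — every other superkey contains one of them.

{City, ProductID}, {ProductID, SupplierID}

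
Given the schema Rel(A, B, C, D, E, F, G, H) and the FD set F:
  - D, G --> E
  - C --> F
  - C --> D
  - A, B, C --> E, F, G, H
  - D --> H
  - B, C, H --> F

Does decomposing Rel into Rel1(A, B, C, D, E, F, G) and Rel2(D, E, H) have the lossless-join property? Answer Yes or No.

Rel1 ∩ Rel2 = {D, E}; its closure under F is {D, E, H}.
Rel2 is contained in that closure, so Rel1 ∩ Rel2 --> Rel2 holds and the join is lossless.

Yes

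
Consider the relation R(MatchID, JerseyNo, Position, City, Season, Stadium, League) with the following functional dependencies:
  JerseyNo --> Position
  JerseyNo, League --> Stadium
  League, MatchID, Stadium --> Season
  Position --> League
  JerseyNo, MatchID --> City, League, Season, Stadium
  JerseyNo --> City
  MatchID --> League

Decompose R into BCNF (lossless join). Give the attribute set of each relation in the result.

{City, JerseyNo, Position, Stadium}; {JerseyNo, MatchID, Season}; {League, Position}

Candidate key of the original relation: {JerseyNo, MatchID}.
In {City, JerseyNo, League, MatchID, Position, Season, Stadium}, {JerseyNo} is not a superkey ({JerseyNo}⁺ restricted to this set is {City, JerseyNo, League, Position, Stadium}), so split on JerseyNo --> City, League, Position, Stadium into {City, JerseyNo, League, Position, Stadium} and {JerseyNo, MatchID, Season}.
In {City, JerseyNo, League, Position, Stadium}, {Position} is not a superkey ({Position}⁺ restricted to this set is {League, Position}), so split on Position --> League into {League, Position} and {City, JerseyNo, Position, Stadium}.
{League, Position} is in BCNF.
{City, JerseyNo, Position, Stadium} is in BCNF.
{JerseyNo, MatchID, Season} is in BCNF.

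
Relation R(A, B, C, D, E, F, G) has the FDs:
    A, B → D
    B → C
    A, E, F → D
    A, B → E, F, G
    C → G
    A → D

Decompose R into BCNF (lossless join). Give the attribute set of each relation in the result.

Candidate key of the original relation: {A, B}.
In {A, B, C, D, E, F, G}, {B} is not a superkey ({B}⁺ restricted to this set is {B, C, G}), so split on B → C, G into {B, C, G} and {A, B, D, E, F}.
In {B, C, G}, {C} is not a superkey ({C}⁺ restricted to this set is {C, G}), so split on C → G into {C, G} and {B, C}.
{C, G} has no BCNF violation.
{B, C} has no BCNF violation.
In {A, B, D, E, F}, {A, E, F} is not a superkey ({A, E, F}⁺ restricted to this set is {A, D, E, F}), so split on A, E, F → D into {A, D, E, F} and {A, B, E, F}.
In {A, D, E, F}, {A} is not a superkey ({A}⁺ restricted to this set is {A, D}), so split on A → D into {A, D} and {A, E, F}.
{A, D} has no BCNF violation.
{A, E, F} has no BCNF violation.
{A, B, E, F} has no BCNF violation.

{A, B, E, F}; {A, D}; {B, C}; {C, G}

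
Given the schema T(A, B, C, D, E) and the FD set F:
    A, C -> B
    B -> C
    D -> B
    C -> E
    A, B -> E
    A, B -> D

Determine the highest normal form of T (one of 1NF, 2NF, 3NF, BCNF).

Candidate keys: {A, B}, {A, C}, {A, D}. Prime attributes: {A, B, C, D}.
For B -> C we have {B}⁺ = {B, C, E}; {B} is not a superkey, so BCNF fails.
C -> E has non-prime {E} on the right and a non-superkey on the left, so 3NF fails.
The proper key subset {B} of {A, B} determines non-prime {E}, so the relation is not even in 2NF.

1NF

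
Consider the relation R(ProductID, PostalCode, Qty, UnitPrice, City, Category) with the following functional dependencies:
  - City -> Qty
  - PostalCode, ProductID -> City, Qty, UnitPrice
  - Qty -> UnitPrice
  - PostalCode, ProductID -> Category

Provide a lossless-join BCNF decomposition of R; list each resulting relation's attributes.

Candidate key of the original relation: {PostalCode, ProductID}.
In {Category, City, PostalCode, ProductID, Qty, UnitPrice}, {City} is not a superkey ({City}⁺ restricted to this set is {City, Qty, UnitPrice}), so split on City -> Qty, UnitPrice into {City, Qty, UnitPrice} and {Category, City, PostalCode, ProductID}.
In {City, Qty, UnitPrice}, {Qty} is not a superkey ({Qty}⁺ restricted to this set is {Qty, UnitPrice}), so split on Qty -> UnitPrice into {Qty, UnitPrice} and {City, Qty}.
{Qty, UnitPrice} has no BCNF violation.
{City, Qty} has no BCNF violation.
{Category, City, PostalCode, ProductID} has no BCNF violation.

{Category, City, PostalCode, ProductID}; {City, Qty}; {Qty, UnitPrice}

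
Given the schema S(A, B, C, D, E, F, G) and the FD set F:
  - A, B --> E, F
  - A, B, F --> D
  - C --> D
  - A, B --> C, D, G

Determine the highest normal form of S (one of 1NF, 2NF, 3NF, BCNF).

Candidate key: {A, B}. Prime attributes: {A, B}.
For C --> D we have {C}⁺ = {C, D}; {C} is not a superkey, so BCNF fails.
C --> D determines the non-prime attribute {D} from a non-superkey — 3NF is violated.
No proper subset of a key has a non-prime attribute in its closure, so there is no partial dependency; 2NF holds.

2NF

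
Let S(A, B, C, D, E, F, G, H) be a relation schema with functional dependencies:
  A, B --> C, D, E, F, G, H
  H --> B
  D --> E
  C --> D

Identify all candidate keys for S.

{A, B}, {A, H}

{A} never appears on the right of any FD, so every key must include it.
{A, B}⁺ = {A, B, C, D, E, F, G, H} — all of the relation — so {A, B} is a candidate key.
{A, H}⁺ = {A, B, C, D, E, F, G, H} — all of the relation — so {A, H} is a candidate key.
These are minimal and exhaustive — every other superkey contains one of them.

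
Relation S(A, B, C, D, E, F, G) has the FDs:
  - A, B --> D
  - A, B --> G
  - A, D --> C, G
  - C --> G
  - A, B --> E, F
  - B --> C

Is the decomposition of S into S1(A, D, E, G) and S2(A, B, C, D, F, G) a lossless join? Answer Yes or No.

The shared attributes are {A, D, G} and {A, D, G}⁺ = {A, C, D, G}.
S1 ⊄ {A, C, D, G} and S2 ⊄ {A, C, D, G}, so the split is lossy.

No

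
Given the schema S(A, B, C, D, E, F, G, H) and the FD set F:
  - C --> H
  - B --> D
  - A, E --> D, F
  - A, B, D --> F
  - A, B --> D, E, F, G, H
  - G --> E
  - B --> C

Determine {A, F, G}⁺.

Start with {A, F, G}.
G --> E applies; add {E} → now {A, E, F, G}.
A, E --> D, F applies; add {D} → now {A, D, E, F, G}.
No further FD applies.

{A, D, E, F, G}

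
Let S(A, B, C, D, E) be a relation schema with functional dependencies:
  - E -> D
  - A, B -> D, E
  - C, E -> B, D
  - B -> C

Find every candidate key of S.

No FD produces {A}, so it must be in every candidate key.
{A, B} is a candidate key since {A, B}⁺ = {A, B, C, D, E} covers every attribute.
{A, C, E} is a candidate key since {A, C, E}⁺ = {A, B, C, D, E} covers every attribute.
These are minimal and exhaustive — every other superkey contains one of them.

{A, B}, {A, C, E}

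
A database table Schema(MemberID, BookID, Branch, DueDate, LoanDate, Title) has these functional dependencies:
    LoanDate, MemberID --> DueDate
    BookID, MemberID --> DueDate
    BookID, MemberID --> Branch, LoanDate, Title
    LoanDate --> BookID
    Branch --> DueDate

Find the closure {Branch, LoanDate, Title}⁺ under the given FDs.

{BookID, Branch, DueDate, LoanDate, Title}

Start with {Branch, LoanDate, Title}.
LoanDate --> BookID applies; add {BookID} → now {BookID, Branch, LoanDate, Title}.
Branch --> DueDate applies; add {DueDate} → now {BookID, Branch, DueDate, LoanDate, Title}.
No further FD applies.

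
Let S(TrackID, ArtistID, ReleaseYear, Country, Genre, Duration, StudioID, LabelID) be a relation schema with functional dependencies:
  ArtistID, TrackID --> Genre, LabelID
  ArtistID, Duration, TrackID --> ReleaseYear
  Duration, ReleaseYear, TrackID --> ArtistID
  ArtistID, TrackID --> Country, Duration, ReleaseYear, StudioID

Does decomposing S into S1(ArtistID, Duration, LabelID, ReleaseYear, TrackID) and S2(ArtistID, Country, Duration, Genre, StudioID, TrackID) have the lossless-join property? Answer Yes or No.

The shared attributes are {ArtistID, Duration, TrackID} and {ArtistID, Duration, TrackID}⁺ = {ArtistID, Country, Duration, Genre, LabelID, ReleaseYear, StudioID, TrackID}.
This includes all of S1, so the common attributes are a superkey of S1 — the join is lossless.

Yes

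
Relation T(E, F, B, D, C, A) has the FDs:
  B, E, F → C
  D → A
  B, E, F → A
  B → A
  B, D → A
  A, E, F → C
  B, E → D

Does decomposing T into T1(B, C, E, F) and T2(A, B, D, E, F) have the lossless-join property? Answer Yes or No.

Yes

The shared attributes are {B, E, F} and {B, E, F}⁺ = {A, B, C, D, E, F}.
T1 is contained in that closure, so T1 ∩ T2 → T1 holds and the join is lossless.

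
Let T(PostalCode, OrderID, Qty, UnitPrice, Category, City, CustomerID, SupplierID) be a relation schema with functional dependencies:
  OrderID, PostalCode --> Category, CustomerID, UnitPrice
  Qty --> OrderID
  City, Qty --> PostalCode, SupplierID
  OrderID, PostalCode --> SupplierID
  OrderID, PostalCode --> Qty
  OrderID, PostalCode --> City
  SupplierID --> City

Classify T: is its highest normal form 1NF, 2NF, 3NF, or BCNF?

Candidate keys: {City, Qty}, {OrderID, PostalCode}, {PostalCode, Qty}, {Qty, SupplierID}. Prime attributes: {City, OrderID, PostalCode, Qty, SupplierID}.
Qty --> OrderID breaks BCNF: {Qty}⁺ = {OrderID, Qty}, so {Qty} is not a superkey.
Since {OrderID} ⊆ prime attributes and every other non-superkey FD also has a prime right side, the schema is in 3NF.

3NF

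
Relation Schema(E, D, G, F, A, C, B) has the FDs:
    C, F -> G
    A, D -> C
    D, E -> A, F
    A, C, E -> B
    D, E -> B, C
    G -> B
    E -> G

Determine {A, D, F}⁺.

Start with {A, D, F}.
A, D -> C applies; add {C} → now {A, C, D, F}.
C, F -> G applies; add {G} → now {A, C, D, F, G}.
G -> B applies; add {B} → now {A, B, C, D, F, G}.
No further FD applies.

{A, B, C, D, F, G}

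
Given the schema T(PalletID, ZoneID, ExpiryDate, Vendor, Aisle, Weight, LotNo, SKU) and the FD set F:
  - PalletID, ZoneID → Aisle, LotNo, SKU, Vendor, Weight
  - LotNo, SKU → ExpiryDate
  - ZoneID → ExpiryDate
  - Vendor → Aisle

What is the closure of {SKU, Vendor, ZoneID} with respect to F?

{Aisle, ExpiryDate, SKU, Vendor, ZoneID}

Start with {SKU, Vendor, ZoneID}.
ZoneID → ExpiryDate applies; add {ExpiryDate} → now {ExpiryDate, SKU, Vendor, ZoneID}.
Vendor → Aisle applies; add {Aisle} → now {Aisle, ExpiryDate, SKU, Vendor, ZoneID}.
No further FD applies.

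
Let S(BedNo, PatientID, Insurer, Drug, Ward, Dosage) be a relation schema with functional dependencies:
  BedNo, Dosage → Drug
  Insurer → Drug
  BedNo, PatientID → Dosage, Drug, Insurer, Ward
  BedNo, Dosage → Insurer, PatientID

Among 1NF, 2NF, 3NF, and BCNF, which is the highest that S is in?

Candidate keys: {BedNo, Dosage}, {BedNo, PatientID}. Prime attributes: {BedNo, Dosage, PatientID}.
Insurer → Drug breaks BCNF: {Insurer}⁺ = {Drug, Insurer}, so {Insurer} is not a superkey.
Insurer → Drug determines the non-prime attribute {Drug} from a non-superkey — 3NF is violated.
Checking every proper subset of each key, none determines a non-prime attribute — 2NF is satisfied.

2NF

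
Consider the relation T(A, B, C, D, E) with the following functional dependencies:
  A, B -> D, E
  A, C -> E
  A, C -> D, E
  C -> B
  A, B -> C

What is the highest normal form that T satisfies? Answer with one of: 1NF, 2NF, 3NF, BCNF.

Candidate keys: {A, B}, {A, C}. Prime attributes: {A, B, C}.
For C -> B we have {C}⁺ = {B, C}; {C} is not a superkey, so BCNF fails.
But every attribute on its right side ({B}) is prime, and the same holds for every other non-superkey FD, so 3NF still holds.

3NF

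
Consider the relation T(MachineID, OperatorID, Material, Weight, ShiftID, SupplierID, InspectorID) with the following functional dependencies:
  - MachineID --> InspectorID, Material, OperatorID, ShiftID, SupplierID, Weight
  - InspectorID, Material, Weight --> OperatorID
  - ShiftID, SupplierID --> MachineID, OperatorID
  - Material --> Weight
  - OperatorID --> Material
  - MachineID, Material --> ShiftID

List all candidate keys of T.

{MachineID}, {ShiftID, SupplierID}

{MachineID}⁺ = {InspectorID, MachineID, Material, OperatorID, ShiftID, SupplierID, Weight} — all of the relation — so {MachineID} is a candidate key.
{ShiftID, SupplierID}⁺ = {InspectorID, MachineID, Material, OperatorID, ShiftID, SupplierID, Weight} — all of the relation — so {ShiftID, SupplierID} is a candidate key.
No proper subset of any of these is a key, and no other minimal superkey exists.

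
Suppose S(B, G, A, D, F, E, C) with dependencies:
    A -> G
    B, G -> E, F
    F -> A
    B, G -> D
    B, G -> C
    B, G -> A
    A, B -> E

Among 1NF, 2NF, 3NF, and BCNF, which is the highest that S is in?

Candidate keys: {A, B}, {B, F}, {B, G}. Prime attributes: {A, B, F, G}.
A -> G: {A}⁺ = {A, G}, which is not all of the attributes, so the left side is not a superkey — BCNF is violated.
But every attribute on its right side ({G}) is prime, and the same holds for every other non-superkey FD, so 3NF still holds.

3NF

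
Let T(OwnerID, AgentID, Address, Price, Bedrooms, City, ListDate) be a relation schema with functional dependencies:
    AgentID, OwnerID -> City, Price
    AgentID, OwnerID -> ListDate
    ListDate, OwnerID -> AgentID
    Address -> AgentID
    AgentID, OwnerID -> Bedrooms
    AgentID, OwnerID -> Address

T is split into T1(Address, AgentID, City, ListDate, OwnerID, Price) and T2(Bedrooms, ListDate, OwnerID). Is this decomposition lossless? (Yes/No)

Yes

Common attributes: {ListDate, OwnerID}; their closure is {Address, AgentID, Bedrooms, City, ListDate, OwnerID, Price}.
This includes all of T1, so the common attributes are a superkey of T1 — the join is lossless.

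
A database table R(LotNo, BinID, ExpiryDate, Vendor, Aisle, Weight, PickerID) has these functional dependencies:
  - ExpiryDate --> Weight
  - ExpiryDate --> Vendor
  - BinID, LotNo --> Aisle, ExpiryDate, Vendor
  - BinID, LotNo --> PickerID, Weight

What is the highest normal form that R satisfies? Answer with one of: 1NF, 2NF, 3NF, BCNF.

2NF

Candidate key: {BinID, LotNo}. Prime attributes: {BinID, LotNo}.
ExpiryDate --> Weight: {ExpiryDate}⁺ = {ExpiryDate, Vendor, Weight}, which is not all of the attributes, so the left side is not a superkey — BCNF is violated.
Because {Weight} is non-prime and the left side of ExpiryDate --> Weight is not a superkey, the relation is not in 3NF.
No proper subset of a key has a non-prime attribute in its closure, so there is no partial dependency; 2NF holds.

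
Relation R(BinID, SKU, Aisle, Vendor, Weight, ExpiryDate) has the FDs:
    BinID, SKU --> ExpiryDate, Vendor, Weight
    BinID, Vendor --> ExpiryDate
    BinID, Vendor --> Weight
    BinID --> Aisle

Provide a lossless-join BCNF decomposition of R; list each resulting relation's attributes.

{Aisle, BinID}; {BinID, ExpiryDate, Vendor, Weight}; {BinID, SKU, Vendor}

Candidate key of the original relation: {BinID, SKU}.
{Aisle, BinID, ExpiryDate, SKU, Vendor, Weight}: {BinID, Vendor} determines {Aisle, BinID, ExpiryDate, Vendor, Weight} here but is not a superkey — split on BinID, Vendor --> Aisle, ExpiryDate, Weight, giving {Aisle, BinID, ExpiryDate, Vendor, Weight} and {BinID, SKU, Vendor}.
{Aisle, BinID, ExpiryDate, Vendor, Weight}: {BinID} determines {Aisle, BinID} here but is not a superkey — split on BinID --> Aisle, giving {Aisle, BinID} and {BinID, ExpiryDate, Vendor, Weight}.
{Aisle, BinID}: every determinant is a superkey — BCNF.
{BinID, ExpiryDate, Vendor, Weight}: every determinant is a superkey — BCNF.
{BinID, SKU, Vendor}: every determinant is a superkey — BCNF.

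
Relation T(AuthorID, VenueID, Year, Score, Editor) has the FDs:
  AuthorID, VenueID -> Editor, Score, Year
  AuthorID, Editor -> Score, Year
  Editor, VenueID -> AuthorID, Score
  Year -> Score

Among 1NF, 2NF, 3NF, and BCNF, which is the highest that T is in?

2NF

Candidate keys: {AuthorID, VenueID}, {Editor, VenueID}. Prime attributes: {AuthorID, Editor, VenueID}.
AuthorID, Editor -> Score, Year: {AuthorID, Editor}⁺ = {AuthorID, Editor, Score, Year}, which is not all of the attributes, so the left side is not a superkey — BCNF is violated.
AuthorID, Editor -> Score, Year determines the non-prime attributes {Score, Year} from a non-superkey — 3NF is violated.
No non-prime attribute depends on a proper subset of any candidate key, so 2NF holds.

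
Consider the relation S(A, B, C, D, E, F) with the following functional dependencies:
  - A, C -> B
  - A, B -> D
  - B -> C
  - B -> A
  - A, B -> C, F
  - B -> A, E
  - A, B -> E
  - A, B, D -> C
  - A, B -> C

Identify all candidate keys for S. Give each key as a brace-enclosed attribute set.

{A, C}, {B}

{B}⁺ = {A, B, C, D, E, F} — all of the relation — so {B} is a candidate key.
{A, C}⁺ = {A, B, C, D, E, F} — all of the relation — so {A, C} is a candidate key.
These are minimal and exhaustive — every other superkey contains one of them.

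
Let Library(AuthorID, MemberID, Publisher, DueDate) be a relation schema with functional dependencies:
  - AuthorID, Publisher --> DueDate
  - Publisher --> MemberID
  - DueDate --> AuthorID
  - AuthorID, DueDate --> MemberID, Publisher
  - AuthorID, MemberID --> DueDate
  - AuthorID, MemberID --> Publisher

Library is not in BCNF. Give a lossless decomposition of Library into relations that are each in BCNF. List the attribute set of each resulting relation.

{AuthorID, DueDate, Publisher}; {MemberID, Publisher}

Candidate keys of the original relation: {AuthorID, MemberID}, {AuthorID, Publisher}, {DueDate}.
Within {AuthorID, DueDate, MemberID, Publisher}: {Publisher}⁺ ∩ {AuthorID, DueDate, MemberID, Publisher} = {MemberID, Publisher}, not the whole set, so Publisher --> MemberID violates BCNF; decompose into {MemberID, Publisher} and {AuthorID, DueDate, Publisher}.
{MemberID, Publisher}: every determinant is a superkey — BCNF.
{AuthorID, DueDate, Publisher}: every determinant is a superkey — BCNF.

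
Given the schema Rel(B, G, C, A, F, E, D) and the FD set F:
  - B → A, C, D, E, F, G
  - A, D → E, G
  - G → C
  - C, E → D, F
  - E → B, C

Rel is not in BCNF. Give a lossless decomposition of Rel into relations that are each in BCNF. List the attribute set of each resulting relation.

Candidate keys of the original relation: {A, D}, {B}, {E}.
{A, B, C, D, E, F, G}: {G} determines {C, G} here but is not a superkey — split on G → C, giving {C, G} and {A, B, D, E, F, G}.
{C, G}: every determinant is a superkey — BCNF.
{A, B, D, E, F, G}: every determinant is a superkey — BCNF.

{A, B, D, E, F, G}; {C, G}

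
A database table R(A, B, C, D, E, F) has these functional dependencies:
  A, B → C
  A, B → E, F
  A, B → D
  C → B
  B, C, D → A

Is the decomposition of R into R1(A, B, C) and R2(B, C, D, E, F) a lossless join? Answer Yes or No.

R1 ∩ R2 = {B, C}; its closure under F is {B, C}.
Neither R1 nor R2 is contained in that closure, so the decomposition is lossy.

No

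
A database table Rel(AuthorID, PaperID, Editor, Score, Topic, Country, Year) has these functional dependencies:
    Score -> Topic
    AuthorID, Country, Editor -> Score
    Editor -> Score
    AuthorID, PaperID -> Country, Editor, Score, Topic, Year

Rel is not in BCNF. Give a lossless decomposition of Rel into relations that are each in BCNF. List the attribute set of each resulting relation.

{AuthorID, Country, Editor, PaperID, Year}; {Editor, Score}; {Score, Topic}

Candidate key of the original relation: {AuthorID, PaperID}.
Within {AuthorID, Country, Editor, PaperID, Score, Topic, Year}: {Score}⁺ ∩ {AuthorID, Country, Editor, PaperID, Score, Topic, Year} = {Score, Topic}, not the whole set, so Score -> Topic violates BCNF; decompose into {Score, Topic} and {AuthorID, Country, Editor, PaperID, Score, Year}.
{Score, Topic}: every determinant is a superkey — BCNF.
Within {AuthorID, Country, Editor, PaperID, Score, Year}: {AuthorID, Country, Editor}⁺ ∩ {AuthorID, Country, Editor, PaperID, Score, Year} = {AuthorID, Country, Editor, Score}, not the whole set, so AuthorID, Country, Editor -> Score violates BCNF; decompose into {AuthorID, Country, Editor, Score} and {AuthorID, Country, Editor, PaperID, Year}.
Within {AuthorID, Country, Editor, Score}: {Editor}⁺ ∩ {AuthorID, Country, Editor, Score} = {Editor, Score}, not the whole set, so Editor -> Score violates BCNF; decompose into {Editor, Score} and {AuthorID, Country, Editor}.
{Editor, Score}: every determinant is a superkey — BCNF.
{AuthorID, Country, Editor}: every determinant is a superkey — BCNF.
{AuthorID, Country, Editor, PaperID, Year}: every determinant is a superkey — BCNF.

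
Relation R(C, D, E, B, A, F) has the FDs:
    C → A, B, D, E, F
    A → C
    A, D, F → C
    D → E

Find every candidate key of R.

{A} is a candidate key since {A}⁺ = {A, B, C, D, E, F} covers every attribute.
{C} is a candidate key since {C}⁺ = {A, B, C, D, E, F} covers every attribute.
These are minimal and exhaustive — every other superkey contains one of them.

{A}, {C}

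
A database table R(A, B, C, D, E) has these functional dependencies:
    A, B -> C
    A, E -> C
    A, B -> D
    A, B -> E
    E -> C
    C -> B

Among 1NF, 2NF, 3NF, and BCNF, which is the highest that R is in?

3NF

Candidate keys: {A, B}, {A, C}, {A, E}. Prime attributes: {A, B, C, E}.
E -> C: {E}⁺ = {B, C, E}, which is not all of the attributes, so the left side is not a superkey — BCNF is violated.
Its right-hand attributes {C} are all prime, as are those of every other non-superkey FD — the relation is in 3NF.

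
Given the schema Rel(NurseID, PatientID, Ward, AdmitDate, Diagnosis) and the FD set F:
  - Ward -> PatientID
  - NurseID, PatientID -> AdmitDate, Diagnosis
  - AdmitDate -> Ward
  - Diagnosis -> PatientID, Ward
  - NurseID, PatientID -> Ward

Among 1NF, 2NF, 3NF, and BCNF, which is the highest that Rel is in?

Candidate keys: {AdmitDate, NurseID}, {Diagnosis, NurseID}, {NurseID, PatientID}, {NurseID, Ward}. Prime attributes: {AdmitDate, Diagnosis, NurseID, PatientID, Ward}.
Ward -> PatientID breaks BCNF: {Ward}⁺ = {PatientID, Ward}, so {Ward} is not a superkey.
Since {PatientID} ⊆ prime attributes and every other non-superkey FD also has a prime right side, the schema is in 3NF.

3NF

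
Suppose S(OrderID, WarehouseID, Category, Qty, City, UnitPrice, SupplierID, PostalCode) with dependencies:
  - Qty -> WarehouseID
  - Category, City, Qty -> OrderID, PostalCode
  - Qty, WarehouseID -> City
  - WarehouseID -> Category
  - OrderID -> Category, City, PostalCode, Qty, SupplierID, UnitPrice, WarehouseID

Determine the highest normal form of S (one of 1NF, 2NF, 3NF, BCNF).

Candidate keys: {OrderID}, {Qty}. Prime attributes: {OrderID, Qty}.
WarehouseID -> Category breaks BCNF: {WarehouseID}⁺ = {Category, WarehouseID}, so {WarehouseID} is not a superkey.
WarehouseID -> Category determines the non-prime attribute {Category} from a non-superkey — 3NF is violated.
All keys have size 1, which rules out partial dependencies — 2NF is satisfied.

2NF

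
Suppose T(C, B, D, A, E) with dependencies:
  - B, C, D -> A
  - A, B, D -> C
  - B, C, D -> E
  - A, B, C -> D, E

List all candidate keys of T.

Attributes never on any right-hand side: {B} — every candidate key must contain it.
{A, B, C}⁺ = {A, B, C, D, E}, which is every attribute, so {A, B, C} is a candidate key.
{A, B, D}⁺ = {A, B, C, D, E}, which is every attribute, so {A, B, D} is a candidate key.
{B, C, D}⁺ = {A, B, C, D, E}, which is every attribute, so {B, C, D} is a candidate key.
No proper subset of any of these is a key, and no other minimal superkey exists.

{A, B, C}, {A, B, D}, {B, C, D}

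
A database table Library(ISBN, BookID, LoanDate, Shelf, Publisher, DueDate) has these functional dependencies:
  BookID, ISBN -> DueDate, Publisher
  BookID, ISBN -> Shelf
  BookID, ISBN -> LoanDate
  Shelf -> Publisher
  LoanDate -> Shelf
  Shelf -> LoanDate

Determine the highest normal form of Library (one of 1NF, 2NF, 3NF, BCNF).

Candidate key: {BookID, ISBN}. Prime attributes: {BookID, ISBN}.
Shelf -> Publisher: {Shelf}⁺ = {LoanDate, Publisher, Shelf}, which is not all of the attributes, so the left side is not a superkey — BCNF is violated.
Shelf -> Publisher has non-prime {Publisher} on the right and a non-superkey on the left, so 3NF fails.
Checking every proper subset of each key, none determines a non-prime attribute — 2NF is satisfied.

2NF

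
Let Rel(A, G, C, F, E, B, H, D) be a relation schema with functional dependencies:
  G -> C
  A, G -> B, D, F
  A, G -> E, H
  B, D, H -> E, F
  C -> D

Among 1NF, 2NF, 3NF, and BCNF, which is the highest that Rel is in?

1NF

Candidate key: {A, G}. Prime attributes: {A, G}.
G -> C: {G}⁺ = {C, D, G}, which is not all of the attributes, so the left side is not a superkey — BCNF is violated.
G -> C has non-prime {C} on the right and a non-superkey on the left, so 3NF fails.
{G} is a proper subset of the key {A, G}, and {G}⁺ contains the non-prime attributes {C, D} — a partial dependency, so 2NF is violated.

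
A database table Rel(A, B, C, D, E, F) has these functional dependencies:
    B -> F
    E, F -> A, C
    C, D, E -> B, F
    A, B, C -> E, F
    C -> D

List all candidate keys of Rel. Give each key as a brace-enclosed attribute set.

{B, E}⁺ = {A, B, C, D, E, F}, which is every attribute, so {B, E} is a candidate key.
{C, E}⁺ = {A, B, C, D, E, F}, which is every attribute, so {C, E} is a candidate key.
{E, F}⁺ = {A, B, C, D, E, F}, which is every attribute, so {E, F} is a candidate key.
{A, B, C}⁺ = {A, B, C, D, E, F}, which is every attribute, so {A, B, C} is a candidate key.
Any other superkey properly contains one of these, so there are no further candidate keys.

{A, B, C}, {B, E}, {C, E}, {E, F}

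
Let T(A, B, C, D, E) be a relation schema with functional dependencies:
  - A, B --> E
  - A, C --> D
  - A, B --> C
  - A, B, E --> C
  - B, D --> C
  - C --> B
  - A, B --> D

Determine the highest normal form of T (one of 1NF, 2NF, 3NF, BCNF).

Candidate keys: {A, B}, {A, C}. Prime attributes: {A, B, C}.
For B, D --> C we have {B, D}⁺ = {B, C, D}; {B, D} is not a superkey, so BCNF fails.
But every attribute on its right side ({C}) is prime, and the same holds for every other non-superkey FD, so 3NF still holds.

3NF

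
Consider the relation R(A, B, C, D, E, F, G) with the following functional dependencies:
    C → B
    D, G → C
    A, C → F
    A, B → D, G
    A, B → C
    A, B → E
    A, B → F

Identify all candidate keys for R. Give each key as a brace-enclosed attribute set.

{A} never appears on the right of any FD, so every key must include it.
Closure of {A, B} is {A, B, C, D, E, F, G}, the whole schema; {A, B} is a candidate key.
Closure of {A, C} is {A, B, C, D, E, F, G}, the whole schema; {A, C} is a candidate key.
Closure of {A, D, G} is {A, B, C, D, E, F, G}, the whole schema; {A, D, G} is a candidate key.
Any other superkey properly contains one of these, so there are no further candidate keys.

{A, B}, {A, C}, {A, D, G}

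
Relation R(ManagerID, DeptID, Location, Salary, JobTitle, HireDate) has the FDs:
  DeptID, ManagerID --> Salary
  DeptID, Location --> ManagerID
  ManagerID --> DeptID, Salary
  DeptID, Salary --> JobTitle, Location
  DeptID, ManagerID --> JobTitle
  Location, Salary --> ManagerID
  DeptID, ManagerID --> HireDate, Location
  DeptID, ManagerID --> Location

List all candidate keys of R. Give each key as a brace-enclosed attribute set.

{DeptID, Location}, {DeptID, Salary}, {Location, Salary}, {ManagerID}

{ManagerID}⁺ = {DeptID, HireDate, JobTitle, Location, ManagerID, Salary} — all of the relation — so {ManagerID} is a candidate key.
{DeptID, Location}⁺ = {DeptID, HireDate, JobTitle, Location, ManagerID, Salary} — all of the relation — so {DeptID, Location} is a candidate key.
{DeptID, Salary}⁺ = {DeptID, HireDate, JobTitle, Location, ManagerID, Salary} — all of the relation — so {DeptID, Salary} is a candidate key.
{Location, Salary}⁺ = {DeptID, HireDate, JobTitle, Location, ManagerID, Salary} — all of the relation — so {Location, Salary} is a candidate key.
Any other superkey properly contains one of these, so there are no further candidate keys.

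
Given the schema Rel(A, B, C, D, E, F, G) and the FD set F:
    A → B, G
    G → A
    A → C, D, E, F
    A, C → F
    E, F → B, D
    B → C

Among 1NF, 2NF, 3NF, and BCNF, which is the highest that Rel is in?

Candidate keys: {A}, {G}. Prime attributes: {A, G}.
E, F → B, D: {E, F}⁺ = {B, C, D, E, F}, which is not all of the attributes, so the left side is not a superkey — BCNF is violated.
E, F → B, D has non-prime {B, D} on the right and a non-superkey on the left, so 3NF fails.
Every candidate key is a single attribute, so no partial dependency is possible; 2NF holds.

2NF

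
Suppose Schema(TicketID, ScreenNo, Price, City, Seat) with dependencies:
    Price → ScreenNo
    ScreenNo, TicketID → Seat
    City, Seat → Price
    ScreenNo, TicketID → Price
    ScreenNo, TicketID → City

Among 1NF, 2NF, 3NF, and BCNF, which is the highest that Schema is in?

Candidate keys: {City, Seat, TicketID}, {Price, TicketID}, {ScreenNo, TicketID}. Prime attributes: {City, Price, ScreenNo, Seat, TicketID}.
For Price → ScreenNo we have {Price}⁺ = {Price, ScreenNo}; {Price} is not a superkey, so BCNF fails.
Since {ScreenNo} ⊆ prime attributes and every other non-superkey FD also has a prime right side, the schema is in 3NF.

3NF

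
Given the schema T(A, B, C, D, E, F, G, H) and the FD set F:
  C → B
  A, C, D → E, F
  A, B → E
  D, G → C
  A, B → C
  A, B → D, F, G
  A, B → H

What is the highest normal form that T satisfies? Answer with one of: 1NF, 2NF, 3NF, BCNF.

3NF

Candidate keys: {A, B}, {A, C}, {A, D, G}. Prime attributes: {A, B, C, D, G}.
For C → B we have {C}⁺ = {B, C}; {C} is not a superkey, so BCNF fails.
Since {B} ⊆ prime attributes and every other non-superkey FD also has a prime right side, the schema is in 3NF.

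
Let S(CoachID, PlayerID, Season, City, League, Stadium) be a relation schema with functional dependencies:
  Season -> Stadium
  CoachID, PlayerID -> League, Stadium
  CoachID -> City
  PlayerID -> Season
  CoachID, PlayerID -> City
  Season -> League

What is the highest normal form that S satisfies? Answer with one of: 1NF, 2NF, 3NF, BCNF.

Candidate key: {CoachID, PlayerID}. Prime attributes: {CoachID, PlayerID}.
Season -> Stadium: {Season}⁺ = {League, Season, Stadium}, which is not all of the attributes, so the left side is not a superkey — BCNF is violated.
Season -> Stadium has non-prime {Stadium} on the right and a non-superkey on the left, so 3NF fails.
The proper key subset {CoachID} of {CoachID, PlayerID} determines non-prime {City}, so the relation is not even in 2NF.

1NF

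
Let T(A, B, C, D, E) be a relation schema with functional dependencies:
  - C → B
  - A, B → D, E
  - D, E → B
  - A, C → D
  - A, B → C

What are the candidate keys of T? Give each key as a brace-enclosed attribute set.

{A} never appears on the right of any FD, so every key must include it.
Closure of {A, B} is {A, B, C, D, E}, the whole schema; {A, B} is a candidate key.
Closure of {A, C} is {A, B, C, D, E}, the whole schema; {A, C} is a candidate key.
Closure of {A, D, E} is {A, B, C, D, E}, the whole schema; {A, D, E} is a candidate key.
These are minimal and exhaustive — every other superkey contains one of them.

{A, B}, {A, C}, {A, D, E}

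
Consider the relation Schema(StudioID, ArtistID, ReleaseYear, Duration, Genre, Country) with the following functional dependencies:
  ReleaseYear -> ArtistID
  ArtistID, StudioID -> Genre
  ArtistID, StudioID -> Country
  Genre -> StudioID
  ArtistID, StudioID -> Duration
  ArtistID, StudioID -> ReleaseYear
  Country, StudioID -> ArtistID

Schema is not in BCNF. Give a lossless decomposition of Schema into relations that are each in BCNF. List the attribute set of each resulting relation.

Candidate keys of the original relation: {ArtistID, Genre}, {ArtistID, StudioID}, {Country, Genre}, {Country, StudioID}, {Genre, ReleaseYear}, {ReleaseYear, StudioID}.
Within {ArtistID, Country, Duration, Genre, ReleaseYear, StudioID}: {ReleaseYear}⁺ ∩ {ArtistID, Country, Duration, Genre, ReleaseYear, StudioID} = {ArtistID, ReleaseYear}, not the whole set, so ReleaseYear -> ArtistID violates BCNF; decompose into {ArtistID, ReleaseYear} and {Country, Duration, Genre, ReleaseYear, StudioID}.
{ArtistID, ReleaseYear}: every determinant is a superkey — BCNF.
Within {Country, Duration, Genre, ReleaseYear, StudioID}: {Genre}⁺ ∩ {Country, Duration, Genre, ReleaseYear, StudioID} = {Genre, StudioID}, not the whole set, so Genre -> StudioID violates BCNF; decompose into {Genre, StudioID} and {Country, Duration, Genre, ReleaseYear}.
{Genre, StudioID}: every determinant is a superkey — BCNF.
{Country, Duration, Genre, ReleaseYear}: every determinant is a superkey — BCNF.

{ArtistID, ReleaseYear}; {Country, Duration, Genre, ReleaseYear}; {Genre, StudioID}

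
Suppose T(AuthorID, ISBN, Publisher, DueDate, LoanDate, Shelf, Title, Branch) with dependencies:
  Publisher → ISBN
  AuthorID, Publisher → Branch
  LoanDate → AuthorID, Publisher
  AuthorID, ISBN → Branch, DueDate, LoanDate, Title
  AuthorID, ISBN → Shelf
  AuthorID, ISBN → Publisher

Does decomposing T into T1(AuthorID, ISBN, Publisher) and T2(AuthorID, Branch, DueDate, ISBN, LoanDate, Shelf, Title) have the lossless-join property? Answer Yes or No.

T1 ∩ T2 = {AuthorID, ISBN}; its closure under F is {AuthorID, Branch, DueDate, ISBN, LoanDate, Publisher, Shelf, Title}.
This includes all of T1, so the common attributes are a superkey of T1 — the join is lossless.

Yes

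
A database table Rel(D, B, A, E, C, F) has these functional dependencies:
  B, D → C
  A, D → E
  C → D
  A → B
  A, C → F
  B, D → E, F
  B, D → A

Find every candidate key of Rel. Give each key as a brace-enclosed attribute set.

{A, C}, {A, D}, {B, C}, {B, D}

{A, C}⁺ = {A, B, C, D, E, F} — all of the relation — so {A, C} is a candidate key.
{A, D}⁺ = {A, B, C, D, E, F} — all of the relation — so {A, D} is a candidate key.
{B, C}⁺ = {A, B, C, D, E, F} — all of the relation — so {B, C} is a candidate key.
{B, D}⁺ = {A, B, C, D, E, F} — all of the relation — so {B, D} is a candidate key.
No proper subset of any of these is a key, and no other minimal superkey exists.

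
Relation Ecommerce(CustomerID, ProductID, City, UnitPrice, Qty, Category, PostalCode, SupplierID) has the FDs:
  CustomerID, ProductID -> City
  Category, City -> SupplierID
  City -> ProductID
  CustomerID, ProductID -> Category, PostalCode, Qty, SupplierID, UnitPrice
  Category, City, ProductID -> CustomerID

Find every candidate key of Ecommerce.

{Category, City}, {City, CustomerID}, {CustomerID, ProductID}

Closure of {Category, City} is {Category, City, CustomerID, PostalCode, ProductID, Qty, SupplierID, UnitPrice}, the whole schema; {Category, City} is a candidate key.
Closure of {City, CustomerID} is {Category, City, CustomerID, PostalCode, ProductID, Qty, SupplierID, UnitPrice}, the whole schema; {City, CustomerID} is a candidate key.
Closure of {CustomerID, ProductID} is {Category, City, CustomerID, PostalCode, ProductID, Qty, SupplierID, UnitPrice}, the whole schema; {CustomerID, ProductID} is a candidate key.
These are minimal and exhaustive — every other superkey contains one of them.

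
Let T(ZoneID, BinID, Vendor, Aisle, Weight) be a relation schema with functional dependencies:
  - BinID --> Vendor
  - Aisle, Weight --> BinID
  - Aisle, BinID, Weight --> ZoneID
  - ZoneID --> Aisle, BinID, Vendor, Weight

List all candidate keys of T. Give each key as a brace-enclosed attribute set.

{ZoneID}⁺ = {Aisle, BinID, Vendor, Weight, ZoneID} — all of the relation — so {ZoneID} is a candidate key.
{Aisle, Weight}⁺ = {Aisle, BinID, Vendor, Weight, ZoneID} — all of the relation — so {Aisle, Weight} is a candidate key.
No proper subset of any of these is a key, and no other minimal superkey exists.

{Aisle, Weight}, {ZoneID}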